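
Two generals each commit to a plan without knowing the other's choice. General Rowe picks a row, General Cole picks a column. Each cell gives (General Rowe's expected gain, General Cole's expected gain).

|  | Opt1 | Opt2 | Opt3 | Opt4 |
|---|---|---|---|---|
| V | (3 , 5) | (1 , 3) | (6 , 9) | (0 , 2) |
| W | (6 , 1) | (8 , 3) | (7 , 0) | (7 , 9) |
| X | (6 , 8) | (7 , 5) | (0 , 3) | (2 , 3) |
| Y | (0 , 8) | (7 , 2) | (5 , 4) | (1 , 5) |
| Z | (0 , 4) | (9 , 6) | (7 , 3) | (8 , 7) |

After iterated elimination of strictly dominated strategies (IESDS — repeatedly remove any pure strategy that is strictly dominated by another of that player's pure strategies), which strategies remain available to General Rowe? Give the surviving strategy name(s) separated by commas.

W, X, Z

General Rowe's strategy V is strictly dominated by W (Opt1: 6>3, Opt2: 8>1, Opt3: 7>6, Opt4: 7>0) and is removed.
For General Rowe, W strictly dominates Y on the remaining columns (Opt1: 6>0, Opt2: 8>7, Opt3: 7>5, Opt4: 7>1); eliminate Y.
For General Cole, Opt1 strictly dominates Opt3 on the remaining rows (W: 1>0, X: 8>3, Z: 4>3); eliminate Opt3.
Among the remaining strategies, none is strictly dominated by another pure strategy of the same player, so the elimination stops.
Surviving strategies — General Rowe: {W, X, Z}; General Cole: {Opt1, Opt2, Opt4}.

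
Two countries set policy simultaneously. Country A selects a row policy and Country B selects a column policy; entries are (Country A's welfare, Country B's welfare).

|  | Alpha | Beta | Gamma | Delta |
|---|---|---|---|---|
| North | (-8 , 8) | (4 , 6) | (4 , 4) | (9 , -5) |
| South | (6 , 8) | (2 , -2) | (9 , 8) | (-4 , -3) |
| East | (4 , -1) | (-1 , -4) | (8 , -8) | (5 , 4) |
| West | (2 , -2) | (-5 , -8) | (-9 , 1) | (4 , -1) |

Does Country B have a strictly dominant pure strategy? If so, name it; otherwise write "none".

Alpha fails to dominate Gamma at South (8=8).
Beta fails to dominate Alpha at North (6<8).
Gamma fails to dominate Alpha at North (4<8).
Delta fails to dominate Alpha at North (-5<8).
No single strategy dominates all the others.

none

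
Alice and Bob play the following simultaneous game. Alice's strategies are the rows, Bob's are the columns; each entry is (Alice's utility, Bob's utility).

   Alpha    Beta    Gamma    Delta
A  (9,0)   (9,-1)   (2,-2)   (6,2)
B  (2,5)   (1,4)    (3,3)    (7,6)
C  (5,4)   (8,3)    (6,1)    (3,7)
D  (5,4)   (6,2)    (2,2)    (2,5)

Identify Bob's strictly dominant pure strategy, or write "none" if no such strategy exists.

Delta vs Alpha: A: 2>0, B: 6>5, C: 7>4, D: 5>4.
Delta vs Beta: A: 2>-1, B: 6>4, C: 7>3, D: 5>2.
Delta vs Gamma: A: 2>-2, B: 6>3, C: 7>1, D: 5>2.
Delta strictly beats every other strategy against every opponent action, so it is strictly dominant.

Delta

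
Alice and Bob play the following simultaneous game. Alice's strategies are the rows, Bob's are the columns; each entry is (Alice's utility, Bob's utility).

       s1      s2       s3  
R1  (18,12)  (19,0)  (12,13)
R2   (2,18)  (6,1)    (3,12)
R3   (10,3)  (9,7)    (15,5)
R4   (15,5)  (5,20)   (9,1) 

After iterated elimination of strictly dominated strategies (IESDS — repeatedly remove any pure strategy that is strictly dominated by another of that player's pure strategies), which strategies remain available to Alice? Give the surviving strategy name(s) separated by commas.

For Alice, R1 strictly dominates R2 on the remaining columns (s1: 18>2, s2: 19>6, s3: 12>3); eliminate R2.
Alice's strategy R4 is strictly dominated by R1 (s1: 18>15, s2: 19>5, s3: 12>9) and is removed.
Bob's strategy s1 is strictly dominated by s3 (R1: 13>12, R3: 5>3) and is removed.
Among the remaining strategies, none is strictly dominated by another pure strategy of the same player, so the elimination stops.
Surviving strategies — Alice: {R1, R3}; Bob: {s2, s3}.

R1, R3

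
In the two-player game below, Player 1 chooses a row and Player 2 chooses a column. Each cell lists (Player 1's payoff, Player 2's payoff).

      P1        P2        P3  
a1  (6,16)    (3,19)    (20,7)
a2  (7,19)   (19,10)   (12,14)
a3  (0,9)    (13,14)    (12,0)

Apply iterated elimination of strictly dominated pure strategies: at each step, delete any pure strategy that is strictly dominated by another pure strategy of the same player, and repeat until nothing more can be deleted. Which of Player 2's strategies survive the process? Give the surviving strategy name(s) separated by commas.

P1

Column P3 is eliminated: P1 beats it against every remaining row (a1: 16>7, a2: 19>14, a3: 9>0).
Row a1 is eliminated: a2 beats it against every remaining column (P1: 7>6, P2: 19>3).
For Player 1, a2 strictly dominates a3 on the remaining columns (P1: 7>0, P2: 19>13); eliminate a3.
For Player 2, P1 strictly dominates P2 on the remaining rows (a2: 19>10); eliminate P2.
Among the remaining strategies, none is strictly dominated by another pure strategy of the same player, so the elimination stops.
Surviving strategies — Player 1: {a2}; Player 2: {P1}.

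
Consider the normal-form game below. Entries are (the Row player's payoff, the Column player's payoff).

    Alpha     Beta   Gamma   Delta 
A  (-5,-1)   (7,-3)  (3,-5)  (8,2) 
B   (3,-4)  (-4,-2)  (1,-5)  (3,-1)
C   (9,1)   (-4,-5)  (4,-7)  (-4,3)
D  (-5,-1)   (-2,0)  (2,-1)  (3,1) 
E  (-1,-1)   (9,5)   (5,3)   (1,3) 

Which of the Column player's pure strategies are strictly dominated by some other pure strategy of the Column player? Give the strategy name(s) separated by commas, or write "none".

Alpha, Gamma

Alpha: dominated, since Delta does at least as well everywhere (A: 2>-1, B: -1>-4, C: 3>1, D: 1>-1, E: 3>-1).
Beta is not dominated — it holds its own against Alpha at B (-2>-4); Gamma at A (-3>-5); Delta at E (5>3).
Beta strictly dominates Gamma — A: -3>-5, B: -2>-5, C: -5>-7, D: 0>-1, E: 5>3.
Delta: no other strategy beats it everywhere (Alpha at A (2>-1); Beta at A (2>-3); Gamma at A (2>-5)).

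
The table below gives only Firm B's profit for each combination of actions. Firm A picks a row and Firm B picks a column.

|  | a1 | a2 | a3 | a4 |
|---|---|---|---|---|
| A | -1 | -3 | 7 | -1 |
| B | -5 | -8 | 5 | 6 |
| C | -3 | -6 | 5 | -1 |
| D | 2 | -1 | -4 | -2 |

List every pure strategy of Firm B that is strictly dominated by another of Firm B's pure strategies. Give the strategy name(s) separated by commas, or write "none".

a2

a1: no other strategy beats it everywhere (a2 at A (-1>-3); a3 at D (2>-4); a4 at A (-1=-1)).
a1 strictly dominates a2 — A: -1>-3, B: -5>-8, C: -3>-6, D: 2>-1.
a3: no other strategy beats it everywhere (a1 at A (7>-1); a2 at A (7>-3); a4 at A (7>-1)).
a4 is not dominated — it holds its own against a1 at A (-1=-1); a2 at A (-1>-3); a3 at B (6>5).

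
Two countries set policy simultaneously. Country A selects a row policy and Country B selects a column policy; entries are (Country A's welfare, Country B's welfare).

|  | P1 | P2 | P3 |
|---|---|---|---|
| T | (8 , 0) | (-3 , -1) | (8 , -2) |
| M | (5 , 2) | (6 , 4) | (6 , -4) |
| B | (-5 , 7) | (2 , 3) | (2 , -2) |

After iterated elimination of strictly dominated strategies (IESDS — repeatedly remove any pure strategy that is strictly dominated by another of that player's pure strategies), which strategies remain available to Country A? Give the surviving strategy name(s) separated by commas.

T, M

For Country A, M strictly dominates B on the remaining columns (P1: 5>-5, P2: 6>2, P3: 6>2); eliminate B.
Column P3 is eliminated: P1 beats it against every remaining row (T: 0>-2, M: 2>-4).
Among the remaining strategies, none is strictly dominated by another pure strategy of the same player, so the elimination stops.
Surviving strategies — Country A: {T, M}; Country B: {P1, P2}.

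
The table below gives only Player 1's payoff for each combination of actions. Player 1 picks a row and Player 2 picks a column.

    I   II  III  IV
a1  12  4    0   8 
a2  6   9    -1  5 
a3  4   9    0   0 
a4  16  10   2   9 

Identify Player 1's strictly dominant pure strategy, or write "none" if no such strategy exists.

a4 vs a1: I: 16>12, II: 10>4, III: 2>0, IV: 9>8.
a4 vs a2: I: 16>6, II: 10>9, III: 2>-1, IV: 9>5.
a4 vs a3: I: 16>4, II: 10>9, III: 2>0, IV: 9>0.
a4 strictly beats every other strategy against every opponent action, so it is strictly dominant.

a4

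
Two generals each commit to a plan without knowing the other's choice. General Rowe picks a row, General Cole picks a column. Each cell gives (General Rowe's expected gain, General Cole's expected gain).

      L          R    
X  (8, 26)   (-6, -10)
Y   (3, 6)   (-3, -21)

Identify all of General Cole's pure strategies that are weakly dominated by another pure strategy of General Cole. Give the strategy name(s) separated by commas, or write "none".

R

L is not dominated — it holds its own against R at X (26>-10).
R is weakly dominated by L (X: 26>-10, Y: 6>-21).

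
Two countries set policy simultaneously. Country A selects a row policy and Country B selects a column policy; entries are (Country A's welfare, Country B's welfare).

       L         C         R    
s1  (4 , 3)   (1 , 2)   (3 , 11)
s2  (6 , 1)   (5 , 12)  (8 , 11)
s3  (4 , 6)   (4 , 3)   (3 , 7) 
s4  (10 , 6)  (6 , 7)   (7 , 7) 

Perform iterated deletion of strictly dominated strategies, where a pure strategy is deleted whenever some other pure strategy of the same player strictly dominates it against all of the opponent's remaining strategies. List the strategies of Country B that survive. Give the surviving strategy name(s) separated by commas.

Row s1 is eliminated: s2 beats it against every remaining column (L: 6>4, C: 5>1, R: 8>3).
Country A's strategy s3 is strictly dominated by s2 (L: 6>4, C: 5>4, R: 8>3) and is removed.
Country B's strategy L is strictly dominated by C (s2: 12>1, s4: 7>6) and is removed.
Among the remaining strategies, none is strictly dominated by another pure strategy of the same player, so the elimination stops.
Surviving strategies — Country A: {s2, s4}; Country B: {C, R}.

C, R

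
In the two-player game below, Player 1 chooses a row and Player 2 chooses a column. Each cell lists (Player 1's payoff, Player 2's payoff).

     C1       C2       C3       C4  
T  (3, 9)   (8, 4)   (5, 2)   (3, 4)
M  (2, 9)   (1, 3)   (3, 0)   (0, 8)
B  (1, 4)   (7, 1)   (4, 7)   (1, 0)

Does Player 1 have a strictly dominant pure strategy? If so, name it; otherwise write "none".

T

T vs M: C1: 3>2, C2: 8>1, C3: 5>3, C4: 3>0.
T vs B: C1: 3>1, C2: 8>7, C3: 5>4, C4: 3>1.
T strictly beats every other strategy against every opponent action, so it is strictly dominant.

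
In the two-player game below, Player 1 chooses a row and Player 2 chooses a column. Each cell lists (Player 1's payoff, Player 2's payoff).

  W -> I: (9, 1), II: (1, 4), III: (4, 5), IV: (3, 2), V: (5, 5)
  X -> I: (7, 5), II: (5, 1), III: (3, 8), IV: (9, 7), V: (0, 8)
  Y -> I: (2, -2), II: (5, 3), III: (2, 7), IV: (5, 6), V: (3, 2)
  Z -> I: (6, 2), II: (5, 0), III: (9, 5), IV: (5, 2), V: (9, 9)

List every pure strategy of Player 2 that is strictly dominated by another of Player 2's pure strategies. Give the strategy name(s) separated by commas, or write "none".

I is strictly dominated by III (W: 5>1, X: 8>5, Y: 7>-2, Z: 5>2).
II is strictly dominated by III (W: 5>4, X: 8>1, Y: 7>3, Z: 5>0).
III is not dominated — it holds its own against I at W (5>1); II at W (5>4); IV at W (5>2); V at W (5=5).
IV is strictly dominated by III (W: 5>2, X: 8>7, Y: 7>6, Z: 5>2).
V is not dominated — it holds its own against I at W (5>1); II at W (5>4); III at W (5=5); IV at W (5>2).

I, II, IV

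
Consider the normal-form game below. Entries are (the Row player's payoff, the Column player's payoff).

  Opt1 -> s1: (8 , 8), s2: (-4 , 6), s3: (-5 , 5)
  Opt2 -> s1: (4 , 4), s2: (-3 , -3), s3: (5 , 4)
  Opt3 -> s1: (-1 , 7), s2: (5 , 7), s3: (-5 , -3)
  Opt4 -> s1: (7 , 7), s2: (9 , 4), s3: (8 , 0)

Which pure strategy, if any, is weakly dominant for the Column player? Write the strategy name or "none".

s1

s1 vs s2: Opt1: 8>6, Opt2: 4>-3, Opt3: 7=7, Opt4: 7>4.
s1 vs s3: Opt1: 8>5, Opt2: 4=4, Opt3: 7>-3, Opt4: 7>0.
s1 is at least as good as every other strategy against every opponent action, so it is weakly dominant.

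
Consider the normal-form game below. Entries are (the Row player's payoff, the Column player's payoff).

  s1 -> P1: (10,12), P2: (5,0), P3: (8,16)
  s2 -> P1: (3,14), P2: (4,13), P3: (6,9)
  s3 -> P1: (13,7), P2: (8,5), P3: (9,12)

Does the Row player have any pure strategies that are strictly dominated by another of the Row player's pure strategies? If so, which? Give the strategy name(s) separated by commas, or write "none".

s1: dominated, since s3 does at least as well everywhere (P1: 13>10, P2: 8>5, P3: 9>8).
s2: dominated, since s1 does at least as well everywhere (P1: 10>3, P2: 5>4, P3: 8>6).
Nothing dominates s3: s1 at P1 (13>10); s2 at P1 (13>3).

s1, s2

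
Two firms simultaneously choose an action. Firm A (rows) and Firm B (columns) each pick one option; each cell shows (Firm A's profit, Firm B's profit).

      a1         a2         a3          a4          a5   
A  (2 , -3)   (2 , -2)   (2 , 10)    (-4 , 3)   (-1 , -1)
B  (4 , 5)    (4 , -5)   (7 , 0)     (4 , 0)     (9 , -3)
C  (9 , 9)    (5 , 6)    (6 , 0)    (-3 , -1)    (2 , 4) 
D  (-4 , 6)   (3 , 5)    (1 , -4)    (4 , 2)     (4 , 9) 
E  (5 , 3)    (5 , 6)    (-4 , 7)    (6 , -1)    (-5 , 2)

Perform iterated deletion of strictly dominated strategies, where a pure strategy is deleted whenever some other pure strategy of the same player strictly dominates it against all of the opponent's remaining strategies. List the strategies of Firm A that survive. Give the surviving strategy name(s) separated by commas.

B, C, E

Firm A's strategy A is strictly dominated by B (a1: 4>2, a2: 4>2, a3: 7>2, a4: 4>-4, a5: 9>-1) and is removed.
For Firm B, a1 strictly dominates a4 on the remaining rows (B: 5>0, C: 9>-1, D: 6>2, E: 3>-1); eliminate a4.
Firm A's strategy D is strictly dominated by B (a1: 4>-4, a2: 4>3, a3: 7>1, a5: 9>4) and is removed.
For Firm B, a1 strictly dominates a5 on the remaining rows (B: 5>-3, C: 9>4, E: 3>2); eliminate a5.
Among the remaining strategies, none is strictly dominated by another pure strategy of the same player, so the elimination stops.
Surviving strategies — Firm A: {B, C, E}; Firm B: {a1, a2, a3}.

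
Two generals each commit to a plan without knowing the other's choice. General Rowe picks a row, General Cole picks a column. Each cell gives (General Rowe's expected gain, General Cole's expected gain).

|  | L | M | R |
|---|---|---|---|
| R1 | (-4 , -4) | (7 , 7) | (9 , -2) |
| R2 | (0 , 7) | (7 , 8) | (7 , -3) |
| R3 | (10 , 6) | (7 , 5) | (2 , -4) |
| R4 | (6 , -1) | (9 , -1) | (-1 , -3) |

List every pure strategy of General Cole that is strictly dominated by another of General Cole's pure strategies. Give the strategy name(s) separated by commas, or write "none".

R

Nothing dominates L: M at R3 (6>5); R at R2 (7>-3).
M: no other strategy beats it everywhere (L at R1 (7>-4); R at R1 (7>-2)).
M strictly dominates R — R1: 7>-2, R2: 8>-3, R3: 5>-4, R4: -1>-3.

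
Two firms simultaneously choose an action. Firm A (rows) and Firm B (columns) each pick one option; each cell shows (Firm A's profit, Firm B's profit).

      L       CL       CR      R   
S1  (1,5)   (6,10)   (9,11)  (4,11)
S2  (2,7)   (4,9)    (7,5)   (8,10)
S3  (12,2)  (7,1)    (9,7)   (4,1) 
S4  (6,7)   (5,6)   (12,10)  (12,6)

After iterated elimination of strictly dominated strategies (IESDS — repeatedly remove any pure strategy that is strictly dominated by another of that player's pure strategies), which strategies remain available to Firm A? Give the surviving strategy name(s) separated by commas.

Row S2 is eliminated: S4 beats it against every remaining column (L: 6>2, CL: 5>4, CR: 12>7, R: 12>8).
Firm B's strategy L is strictly dominated by CR (S1: 11>5, S3: 7>2, S4: 10>7) and is removed.
Column CL is eliminated: CR beats it against every remaining row (S1: 11>10, S3: 7>1, S4: 10>6).
Row S1 is eliminated: S4 beats it against every remaining column (CR: 12>9, R: 12>4).
Firm A's strategy S3 is strictly dominated by S4 (CR: 12>9, R: 12>4) and is removed.
Column R is eliminated: CR beats it against every remaining row (S4: 10>6).
Among the remaining strategies, none is strictly dominated by another pure strategy of the same player, so the elimination stops.
Surviving strategies — Firm A: {S4}; Firm B: {CR}.

S4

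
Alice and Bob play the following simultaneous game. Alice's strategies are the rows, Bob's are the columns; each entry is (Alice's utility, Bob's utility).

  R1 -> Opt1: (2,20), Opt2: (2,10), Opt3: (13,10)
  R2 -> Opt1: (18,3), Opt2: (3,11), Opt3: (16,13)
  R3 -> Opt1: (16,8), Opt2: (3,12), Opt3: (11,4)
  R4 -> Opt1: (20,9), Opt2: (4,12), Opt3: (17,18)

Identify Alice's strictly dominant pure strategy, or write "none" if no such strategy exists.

R4 vs R1: Opt1: 20>2, Opt2: 4>2, Opt3: 17>13.
R4 vs R2: Opt1: 20>18, Opt2: 4>3, Opt3: 17>16.
R4 vs R3: Opt1: 20>16, Opt2: 4>3, Opt3: 17>11.
R4 strictly beats every other strategy against every opponent action, so it is strictly dominant.

R4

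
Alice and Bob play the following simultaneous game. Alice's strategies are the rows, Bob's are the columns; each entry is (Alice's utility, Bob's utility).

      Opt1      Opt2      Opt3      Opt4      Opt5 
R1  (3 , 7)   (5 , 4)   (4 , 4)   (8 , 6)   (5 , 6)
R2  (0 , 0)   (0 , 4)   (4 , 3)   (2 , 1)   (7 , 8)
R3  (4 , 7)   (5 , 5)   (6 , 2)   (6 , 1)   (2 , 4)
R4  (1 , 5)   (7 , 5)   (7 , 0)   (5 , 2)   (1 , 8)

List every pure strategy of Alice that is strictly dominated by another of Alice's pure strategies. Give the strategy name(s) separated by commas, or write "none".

R1: no other strategy beats it everywhere (R2 at Opt1 (3>0); R3 at Opt2 (5=5); R4 at Opt1 (3>1)).
R2 is not dominated — it holds its own against R1 at Opt3 (4=4); R3 at Opt5 (7>2); R4 at Opt5 (7>1).
R3: no other strategy beats it everywhere (R1 at Opt1 (4>3); R2 at Opt1 (4>0); R4 at Opt1 (4>1)).
Nothing dominates R4: R1 at Opt2 (7>5); R2 at Opt1 (1>0); R3 at Opt2 (7>5).

none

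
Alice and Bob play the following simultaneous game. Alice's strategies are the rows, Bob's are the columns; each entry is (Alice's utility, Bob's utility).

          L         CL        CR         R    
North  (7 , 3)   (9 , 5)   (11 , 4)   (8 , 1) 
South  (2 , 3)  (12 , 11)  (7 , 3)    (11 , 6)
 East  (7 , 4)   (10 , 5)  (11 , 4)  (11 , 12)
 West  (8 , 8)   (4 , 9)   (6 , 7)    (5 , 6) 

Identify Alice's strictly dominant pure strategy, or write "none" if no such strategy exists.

North fails to dominate South at CL (9<12).
South fails to dominate North at L (2<7).
East fails to dominate North at L (7=7).
West fails to dominate North at CL (4<9).
No single strategy dominates all the others.

none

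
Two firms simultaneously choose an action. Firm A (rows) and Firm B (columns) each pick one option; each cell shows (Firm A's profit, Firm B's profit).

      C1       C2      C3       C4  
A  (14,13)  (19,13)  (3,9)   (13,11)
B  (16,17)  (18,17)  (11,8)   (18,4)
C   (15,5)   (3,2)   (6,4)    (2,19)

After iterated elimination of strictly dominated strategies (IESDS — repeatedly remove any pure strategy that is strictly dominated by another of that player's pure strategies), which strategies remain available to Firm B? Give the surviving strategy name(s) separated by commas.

Row C is eliminated: B beats it against every remaining column (C1: 16>15, C2: 18>3, C3: 11>6, C4: 18>2).
Column C3 is eliminated: C1 beats it against every remaining row (A: 13>9, B: 17>8).
For Firm B, C1 strictly dominates C4 on the remaining rows (A: 13>11, B: 17>4); eliminate C4.
Among the remaining strategies, none is strictly dominated by another pure strategy of the same player, so the elimination stops.
Surviving strategies — Firm A: {A, B}; Firm B: {C1, C2}.

C1, C2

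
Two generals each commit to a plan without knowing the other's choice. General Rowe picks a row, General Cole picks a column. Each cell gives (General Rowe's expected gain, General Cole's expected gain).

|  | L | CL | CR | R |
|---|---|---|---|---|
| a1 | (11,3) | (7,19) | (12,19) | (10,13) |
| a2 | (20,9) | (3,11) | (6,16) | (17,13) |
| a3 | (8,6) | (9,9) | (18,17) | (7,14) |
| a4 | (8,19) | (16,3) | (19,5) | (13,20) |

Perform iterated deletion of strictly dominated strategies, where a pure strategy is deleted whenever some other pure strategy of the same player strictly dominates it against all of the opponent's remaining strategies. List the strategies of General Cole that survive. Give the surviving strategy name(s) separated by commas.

CR, R

General Cole's strategy L is strictly dominated by R (a1: 13>3, a2: 13>9, a3: 14>6, a4: 20>19) and is removed.
General Rowe's strategy a1 is strictly dominated by a4 (CL: 16>7, CR: 19>12, R: 13>10) and is removed.
Row a3 is eliminated: a4 beats it against every remaining column (CL: 16>9, CR: 19>18, R: 13>7).
For General Cole, CR strictly dominates CL on the remaining rows (a2: 16>11, a4: 5>3); eliminate CL.
Among the remaining strategies, none is strictly dominated by another pure strategy of the same player, so the elimination stops.
Surviving strategies — General Rowe: {a2, a4}; General Cole: {CR, R}.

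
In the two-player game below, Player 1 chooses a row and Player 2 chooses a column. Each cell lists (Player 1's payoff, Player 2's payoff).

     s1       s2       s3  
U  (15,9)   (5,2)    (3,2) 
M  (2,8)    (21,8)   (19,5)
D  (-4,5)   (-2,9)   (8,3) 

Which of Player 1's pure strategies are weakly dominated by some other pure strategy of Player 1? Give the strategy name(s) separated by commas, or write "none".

D

Nothing dominates U: M at s1 (15>2); D at s1 (15>-4).
Nothing dominates M: U at s2 (21>5); D at s1 (2>-4).
D: dominated, since M does at least as well everywhere (s1: 2>-4, s2: 21>-2, s3: 19>8).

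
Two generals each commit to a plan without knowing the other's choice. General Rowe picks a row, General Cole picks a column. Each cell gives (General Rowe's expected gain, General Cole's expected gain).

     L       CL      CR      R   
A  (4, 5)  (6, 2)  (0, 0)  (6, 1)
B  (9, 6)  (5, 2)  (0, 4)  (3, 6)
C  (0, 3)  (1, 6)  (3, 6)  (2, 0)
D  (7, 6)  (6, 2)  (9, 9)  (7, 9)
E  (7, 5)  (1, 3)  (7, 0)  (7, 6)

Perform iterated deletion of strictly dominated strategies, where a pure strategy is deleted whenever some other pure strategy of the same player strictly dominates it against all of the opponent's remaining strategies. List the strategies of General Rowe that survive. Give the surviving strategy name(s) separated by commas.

General Rowe's strategy C is strictly dominated by D (L: 7>0, CL: 6>1, CR: 9>3, R: 7>2) and is removed.
General Cole's strategy CL is strictly dominated by L (A: 5>2, B: 6>2, D: 6>2, E: 5>3) and is removed.
Row A is eliminated: D beats it against every remaining column (L: 7>4, CR: 9>0, R: 7>6).
Among the remaining strategies, none is strictly dominated by another pure strategy of the same player, so the elimination stops.
Surviving strategies — General Rowe: {B, D, E}; General Cole: {L, CR, R}.

B, D, E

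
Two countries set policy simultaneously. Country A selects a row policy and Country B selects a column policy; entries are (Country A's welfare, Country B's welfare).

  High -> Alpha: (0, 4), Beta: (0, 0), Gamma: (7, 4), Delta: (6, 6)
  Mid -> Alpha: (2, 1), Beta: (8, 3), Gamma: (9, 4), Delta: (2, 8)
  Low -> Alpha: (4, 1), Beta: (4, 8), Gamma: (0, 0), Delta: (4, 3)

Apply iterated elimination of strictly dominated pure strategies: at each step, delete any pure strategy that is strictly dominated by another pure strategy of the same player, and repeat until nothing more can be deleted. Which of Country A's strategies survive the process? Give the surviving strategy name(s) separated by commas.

Column Alpha is eliminated: Delta beats it against every remaining row (High: 6>4, Mid: 8>1, Low: 3>1).
Column Gamma is eliminated: Delta beats it against every remaining row (High: 6>4, Mid: 8>4, Low: 3>0).
Among the remaining strategies, none is strictly dominated by another pure strategy of the same player, so the elimination stops.
Surviving strategies — Country A: {High, Mid, Low}; Country B: {Beta, Delta}.

High, Mid, Low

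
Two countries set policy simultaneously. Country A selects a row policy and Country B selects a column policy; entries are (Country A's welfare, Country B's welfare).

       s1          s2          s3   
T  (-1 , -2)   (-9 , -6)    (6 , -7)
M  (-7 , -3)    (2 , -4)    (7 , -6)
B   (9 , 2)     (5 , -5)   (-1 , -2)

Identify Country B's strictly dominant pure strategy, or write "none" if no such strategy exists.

s1

s1 vs s2: T: -2>-6, M: -3>-4, B: 2>-5.
s1 vs s3: T: -2>-7, M: -3>-6, B: 2>-2.
s1 strictly beats every other strategy against every opponent action, so it is strictly dominant.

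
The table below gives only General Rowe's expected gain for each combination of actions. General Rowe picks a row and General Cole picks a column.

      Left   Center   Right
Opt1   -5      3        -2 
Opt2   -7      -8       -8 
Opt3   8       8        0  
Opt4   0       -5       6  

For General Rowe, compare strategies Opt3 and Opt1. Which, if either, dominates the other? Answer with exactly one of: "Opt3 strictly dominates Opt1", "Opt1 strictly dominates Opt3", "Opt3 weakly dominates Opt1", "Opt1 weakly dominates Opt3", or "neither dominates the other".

Opt3 strictly dominates Opt1

Compare Opt3 to Opt1 across each choice by General Cole: Left: 8>-5, Center: 8>3, Right: 0>-2.
Every comparison favours Opt3, so Opt3 strictly dominates Opt1.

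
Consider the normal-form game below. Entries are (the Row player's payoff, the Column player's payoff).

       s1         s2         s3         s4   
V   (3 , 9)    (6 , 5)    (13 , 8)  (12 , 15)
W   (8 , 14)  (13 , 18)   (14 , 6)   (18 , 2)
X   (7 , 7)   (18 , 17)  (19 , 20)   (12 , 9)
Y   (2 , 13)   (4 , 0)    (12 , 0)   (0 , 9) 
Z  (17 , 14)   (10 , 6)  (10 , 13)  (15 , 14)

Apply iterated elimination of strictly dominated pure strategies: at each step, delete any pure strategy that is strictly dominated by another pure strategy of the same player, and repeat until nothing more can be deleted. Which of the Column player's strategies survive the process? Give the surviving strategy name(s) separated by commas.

s1, s2, s3, s4

For the Row player, W strictly dominates V on the remaining columns (s1: 8>3, s2: 13>6, s3: 14>13, s4: 18>12); eliminate V.
For the Row player, W strictly dominates Y on the remaining columns (s1: 8>2, s2: 13>4, s3: 14>12, s4: 18>0); eliminate Y.
Among the remaining strategies, none is strictly dominated by another pure strategy of the same player, so the elimination stops.
Surviving strategies — the Row player: {W, X, Z}; the Column player: {s1, s2, s3, s4}.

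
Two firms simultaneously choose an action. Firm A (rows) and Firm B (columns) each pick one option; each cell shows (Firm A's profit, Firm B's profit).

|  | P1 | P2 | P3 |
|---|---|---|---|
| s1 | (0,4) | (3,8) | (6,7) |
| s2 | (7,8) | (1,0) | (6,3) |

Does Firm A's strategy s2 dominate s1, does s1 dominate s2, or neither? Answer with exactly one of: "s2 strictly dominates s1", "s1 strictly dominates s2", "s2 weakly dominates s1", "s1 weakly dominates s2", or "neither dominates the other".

Compare s2 to s1 across each opponent action: P1: 7>0, P2: 1<3, P3: 6=6.
s2 does better at P1 but worse at P2; neither strategy dominates the other.

neither dominates the other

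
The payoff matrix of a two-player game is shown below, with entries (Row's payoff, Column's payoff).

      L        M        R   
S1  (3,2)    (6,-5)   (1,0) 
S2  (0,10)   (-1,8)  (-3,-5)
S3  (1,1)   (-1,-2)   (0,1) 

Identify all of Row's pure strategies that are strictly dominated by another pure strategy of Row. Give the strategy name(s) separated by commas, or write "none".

S2, S3

Nothing dominates S1: S2 at L (3>0); S3 at L (3>1).
S1 strictly dominates S2 — L: 3>0, M: 6>-1, R: 1>-3.
S1 strictly dominates S3 — L: 3>1, M: 6>-1, R: 1>0.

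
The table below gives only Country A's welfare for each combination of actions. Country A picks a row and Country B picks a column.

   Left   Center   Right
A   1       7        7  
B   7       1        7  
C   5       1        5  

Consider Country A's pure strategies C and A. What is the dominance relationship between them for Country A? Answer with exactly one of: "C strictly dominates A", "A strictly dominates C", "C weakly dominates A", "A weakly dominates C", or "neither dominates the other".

C's payoffs vs A's, by Country B's action — Left: 5>1, Center: 1<7, Right: 5<7.
C does better at Left but worse at Center, Right; neither strategy dominates the other.

neither dominates the other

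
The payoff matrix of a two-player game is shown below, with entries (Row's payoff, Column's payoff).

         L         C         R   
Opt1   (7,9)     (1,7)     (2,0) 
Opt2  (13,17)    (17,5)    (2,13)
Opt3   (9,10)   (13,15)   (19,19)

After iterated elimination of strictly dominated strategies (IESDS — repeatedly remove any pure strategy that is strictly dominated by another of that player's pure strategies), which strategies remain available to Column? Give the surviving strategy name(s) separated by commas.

Row Opt1 is eliminated: Opt3 beats it against every remaining column (L: 9>7, C: 13>1, R: 19>2).
Column C is eliminated: R beats it against every remaining row (Opt2: 13>5, Opt3: 19>15).
Among the remaining strategies, none is strictly dominated by another pure strategy of the same player, so the elimination stops.
Surviving strategies — Row: {Opt2, Opt3}; Column: {L, R}.

L, R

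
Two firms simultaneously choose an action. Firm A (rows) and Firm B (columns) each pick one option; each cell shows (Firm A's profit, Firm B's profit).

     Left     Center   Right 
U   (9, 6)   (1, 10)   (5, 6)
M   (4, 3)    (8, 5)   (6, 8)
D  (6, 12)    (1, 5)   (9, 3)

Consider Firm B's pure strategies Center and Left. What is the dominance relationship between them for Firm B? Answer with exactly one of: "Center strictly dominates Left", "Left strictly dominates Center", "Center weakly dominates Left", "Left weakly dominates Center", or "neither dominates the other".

Compare Center to Left across each choice by Firm A: U: 10>6, M: 5>3, D: 5<12.
Center does better at U, M but worse at D; neither strategy dominates the other.

neither dominates the other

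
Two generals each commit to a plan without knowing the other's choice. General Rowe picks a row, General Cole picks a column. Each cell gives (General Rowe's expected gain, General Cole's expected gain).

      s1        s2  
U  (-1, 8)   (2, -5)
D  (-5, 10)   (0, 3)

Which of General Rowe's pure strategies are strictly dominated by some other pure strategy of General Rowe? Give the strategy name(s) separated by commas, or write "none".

U: no other strategy beats it everywhere (D at s1 (-1>-5)).
D: dominated, since U does at least as well everywhere (s1: -1>-5, s2: 2>0).

D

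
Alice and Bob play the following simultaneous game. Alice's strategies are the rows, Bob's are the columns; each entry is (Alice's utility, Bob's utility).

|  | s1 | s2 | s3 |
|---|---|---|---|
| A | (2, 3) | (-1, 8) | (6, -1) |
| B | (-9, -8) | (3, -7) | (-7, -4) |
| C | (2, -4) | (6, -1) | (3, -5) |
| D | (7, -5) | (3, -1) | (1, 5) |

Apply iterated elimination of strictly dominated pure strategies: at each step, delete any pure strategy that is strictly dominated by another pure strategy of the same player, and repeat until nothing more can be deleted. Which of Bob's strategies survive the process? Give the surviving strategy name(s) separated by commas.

s2

Row B is eliminated: C beats it against every remaining column (s1: 2>-9, s2: 6>3, s3: 3>-7).
For Bob, s2 strictly dominates s1 on the remaining rows (A: 8>3, C: -1>-4, D: -1>-5); eliminate s1.
Alice's strategy D is strictly dominated by C (s2: 6>3, s3: 3>1) and is removed.
Bob's strategy s3 is strictly dominated by s2 (A: 8>-1, C: -1>-5) and is removed.
For Alice, C strictly dominates A on the remaining columns (s2: 6>-1); eliminate A.
Among the remaining strategies, none is strictly dominated by another pure strategy of the same player, so the elimination stops.
Surviving strategies — Alice: {C}; Bob: {s2}.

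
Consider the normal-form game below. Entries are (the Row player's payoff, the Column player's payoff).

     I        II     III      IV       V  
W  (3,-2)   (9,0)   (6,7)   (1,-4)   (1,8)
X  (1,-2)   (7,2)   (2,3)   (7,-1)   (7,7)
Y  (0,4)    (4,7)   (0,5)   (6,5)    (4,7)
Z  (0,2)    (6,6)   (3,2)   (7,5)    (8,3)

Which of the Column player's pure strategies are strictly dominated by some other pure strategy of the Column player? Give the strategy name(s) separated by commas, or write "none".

I: dominated, since II does at least as well everywhere (W: 0>-2, X: 2>-2, Y: 7>4, Z: 6>2).
II: no other strategy beats it everywhere (I at W (0>-2); III at Y (7>5); IV at W (0>-4); V at Y (7=7)).
III: dominated, since V does at least as well everywhere (W: 8>7, X: 7>3, Y: 7>5, Z: 3>2).
II strictly dominates IV — W: 0>-4, X: 2>-1, Y: 7>5, Z: 6>5.
V is not dominated — it holds its own against I at W (8>-2); II at W (8>0); III at W (8>7); IV at W (8>-4).

I, III, IV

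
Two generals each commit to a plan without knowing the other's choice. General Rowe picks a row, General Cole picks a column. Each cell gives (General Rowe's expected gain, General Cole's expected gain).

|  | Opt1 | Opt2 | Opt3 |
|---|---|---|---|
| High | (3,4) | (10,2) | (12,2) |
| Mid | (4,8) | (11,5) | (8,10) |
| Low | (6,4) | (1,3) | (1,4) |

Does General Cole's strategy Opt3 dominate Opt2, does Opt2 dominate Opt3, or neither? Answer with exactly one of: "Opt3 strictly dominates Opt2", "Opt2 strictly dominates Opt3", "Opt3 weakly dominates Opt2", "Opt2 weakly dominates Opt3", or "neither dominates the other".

Compare Opt3 to Opt2 across every action of General Rowe: High: 2=2, Mid: 10>5, Low: 4>3.
Opt3 is at least as good everywhere and strictly better somewhere (tied only at High), so Opt3 weakly but not strictly dominates Opt2.

Opt3 weakly dominates Opt2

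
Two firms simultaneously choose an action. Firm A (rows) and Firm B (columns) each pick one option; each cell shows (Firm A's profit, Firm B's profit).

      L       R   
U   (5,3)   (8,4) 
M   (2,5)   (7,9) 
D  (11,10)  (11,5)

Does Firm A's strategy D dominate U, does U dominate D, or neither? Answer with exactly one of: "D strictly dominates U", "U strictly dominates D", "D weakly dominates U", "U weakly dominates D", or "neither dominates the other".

Compare D to U across each opponent action: L: 11>5, R: 11>8.
D gives a strictly higher payoff against each opponent action, so D strictly dominates U.

D strictly dominates U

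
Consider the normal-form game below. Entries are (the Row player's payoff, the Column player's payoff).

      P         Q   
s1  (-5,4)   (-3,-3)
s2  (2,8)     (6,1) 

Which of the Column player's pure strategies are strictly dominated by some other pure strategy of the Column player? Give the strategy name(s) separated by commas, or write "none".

Nothing dominates P: Q at s1 (4>-3).
Q is strictly dominated by P (s1: 4>-3, s2: 8>1).

Q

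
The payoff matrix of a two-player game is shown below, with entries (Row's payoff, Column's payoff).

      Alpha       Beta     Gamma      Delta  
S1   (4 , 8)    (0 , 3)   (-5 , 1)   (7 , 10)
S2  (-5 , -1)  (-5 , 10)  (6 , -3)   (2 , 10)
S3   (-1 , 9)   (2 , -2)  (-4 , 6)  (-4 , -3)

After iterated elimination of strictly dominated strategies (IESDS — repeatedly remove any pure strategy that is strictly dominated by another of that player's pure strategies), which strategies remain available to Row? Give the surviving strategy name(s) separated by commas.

Column's strategy Gamma is strictly dominated by Alpha (S1: 8>1, S2: -1>-3, S3: 9>6) and is removed.
For Row, S1 strictly dominates S2 on the remaining columns (Alpha: 4>-5, Beta: 0>-5, Delta: 7>2); eliminate S2.
For Column, Alpha strictly dominates Beta on the remaining rows (S1: 8>3, S3: 9>-2); eliminate Beta.
Row's strategy S3 is strictly dominated by S1 (Alpha: 4>-1, Delta: 7>-4) and is removed.
Column's strategy Alpha is strictly dominated by Delta (S1: 10>8) and is removed.
Among the remaining strategies, none is strictly dominated by another pure strategy of the same player, so the elimination stops.
Surviving strategies — Row: {S1}; Column: {Delta}.

S1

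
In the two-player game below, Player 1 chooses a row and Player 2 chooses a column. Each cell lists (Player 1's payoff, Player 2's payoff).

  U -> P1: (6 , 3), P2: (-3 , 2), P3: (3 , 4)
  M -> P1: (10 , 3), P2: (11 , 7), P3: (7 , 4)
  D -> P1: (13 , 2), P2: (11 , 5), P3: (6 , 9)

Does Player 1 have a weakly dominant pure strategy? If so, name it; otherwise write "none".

none

U fails to dominate M at P1 (6<10).
M fails to dominate D at P1 (10<13).
D fails to dominate M at P3 (6<7).
No single strategy dominates all the others.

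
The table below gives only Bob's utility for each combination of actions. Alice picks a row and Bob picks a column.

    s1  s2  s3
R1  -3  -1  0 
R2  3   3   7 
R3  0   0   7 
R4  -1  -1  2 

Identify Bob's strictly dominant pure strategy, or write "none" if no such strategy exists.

s3

s3 vs s1: R1: 0>-3, R2: 7>3, R3: 7>0, R4: 2>-1.
s3 vs s2: R1: 0>-1, R2: 7>3, R3: 7>0, R4: 2>-1.
s3 strictly beats every other strategy against every opponent action, so it is strictly dominant.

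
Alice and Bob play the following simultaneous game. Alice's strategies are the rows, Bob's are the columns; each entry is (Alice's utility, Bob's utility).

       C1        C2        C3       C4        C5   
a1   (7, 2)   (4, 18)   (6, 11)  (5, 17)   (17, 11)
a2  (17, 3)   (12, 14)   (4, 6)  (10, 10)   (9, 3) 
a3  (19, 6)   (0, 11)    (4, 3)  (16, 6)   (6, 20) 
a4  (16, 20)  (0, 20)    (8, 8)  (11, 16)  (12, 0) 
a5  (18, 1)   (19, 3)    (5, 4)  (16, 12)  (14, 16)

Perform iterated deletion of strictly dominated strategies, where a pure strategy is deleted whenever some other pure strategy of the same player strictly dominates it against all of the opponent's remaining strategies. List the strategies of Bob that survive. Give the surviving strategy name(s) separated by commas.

For Alice, a5 strictly dominates a2 on the remaining columns (C1: 18>17, C2: 19>12, C3: 5>4, C4: 16>10, C5: 14>9); eliminate a2.
Column C3 is eliminated: C4 beats it against every remaining row (a1: 17>11, a3: 6>3, a4: 16>8, a5: 12>4).
Alice's strategy a4 is strictly dominated by a5 (C1: 18>16, C2: 19>0, C4: 16>11, C5: 14>12) and is removed.
For Bob, C2 strictly dominates C1 on the remaining rows (a1: 18>2, a3: 11>6, a5: 3>1); eliminate C1.
Among the remaining strategies, none is strictly dominated by another pure strategy of the same player, so the elimination stops.
Surviving strategies — Alice: {a1, a3, a5}; Bob: {C2, C4, C5}.

C2, C4, C5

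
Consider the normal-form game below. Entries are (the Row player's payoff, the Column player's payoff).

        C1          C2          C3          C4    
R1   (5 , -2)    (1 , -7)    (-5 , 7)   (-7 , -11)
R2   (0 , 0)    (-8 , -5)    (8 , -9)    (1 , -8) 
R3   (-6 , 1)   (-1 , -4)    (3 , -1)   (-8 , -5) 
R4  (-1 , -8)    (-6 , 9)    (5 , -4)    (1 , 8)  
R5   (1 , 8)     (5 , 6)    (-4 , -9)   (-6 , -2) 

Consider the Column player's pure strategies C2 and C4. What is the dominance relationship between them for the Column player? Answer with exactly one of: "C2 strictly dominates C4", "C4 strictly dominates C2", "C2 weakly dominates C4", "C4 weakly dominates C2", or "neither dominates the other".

C2 strictly dominates C4

Compare C2 to C4 across every action of the Row player: R1: -7>-11, R2: -5>-8, R3: -4>-5, R4: 9>8, R5: 6>-2.
Every comparison favours C2, so C2 strictly dominates C4.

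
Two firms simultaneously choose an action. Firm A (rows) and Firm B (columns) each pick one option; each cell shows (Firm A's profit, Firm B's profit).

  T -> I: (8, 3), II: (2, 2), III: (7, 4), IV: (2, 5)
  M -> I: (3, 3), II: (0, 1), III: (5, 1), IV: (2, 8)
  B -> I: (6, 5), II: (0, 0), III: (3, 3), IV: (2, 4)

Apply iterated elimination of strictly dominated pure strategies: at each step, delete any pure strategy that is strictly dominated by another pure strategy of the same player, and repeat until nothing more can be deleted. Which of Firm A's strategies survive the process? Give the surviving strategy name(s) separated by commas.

T, M, B

For Firm B, I strictly dominates II on the remaining rows (T: 3>2, M: 3>1, B: 5>0); eliminate II.
Column III is eliminated: IV beats it against every remaining row (T: 5>4, M: 8>1, B: 4>3).
Among the remaining strategies, none is strictly dominated by another pure strategy of the same player, so the elimination stops.
Surviving strategies — Firm A: {T, M, B}; Firm B: {I, IV}.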